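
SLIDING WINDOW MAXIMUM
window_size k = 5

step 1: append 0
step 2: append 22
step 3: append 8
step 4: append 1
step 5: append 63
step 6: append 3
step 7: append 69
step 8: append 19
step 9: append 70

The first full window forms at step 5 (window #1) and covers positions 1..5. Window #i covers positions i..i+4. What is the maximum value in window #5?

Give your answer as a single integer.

step 1: append 0 -> window=[0] (not full yet)
step 2: append 22 -> window=[0, 22] (not full yet)
step 3: append 8 -> window=[0, 22, 8] (not full yet)
step 4: append 1 -> window=[0, 22, 8, 1] (not full yet)
step 5: append 63 -> window=[0, 22, 8, 1, 63] -> max=63
step 6: append 3 -> window=[22, 8, 1, 63, 3] -> max=63
step 7: append 69 -> window=[8, 1, 63, 3, 69] -> max=69
step 8: append 19 -> window=[1, 63, 3, 69, 19] -> max=69
step 9: append 70 -> window=[63, 3, 69, 19, 70] -> max=70
Window #5 max = 70

Answer: 70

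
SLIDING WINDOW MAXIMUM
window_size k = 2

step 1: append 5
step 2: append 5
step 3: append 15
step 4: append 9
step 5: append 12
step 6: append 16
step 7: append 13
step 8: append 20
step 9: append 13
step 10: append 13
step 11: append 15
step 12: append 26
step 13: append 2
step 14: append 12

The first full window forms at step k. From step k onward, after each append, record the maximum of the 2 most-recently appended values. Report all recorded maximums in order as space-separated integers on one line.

Answer: 5 15 15 12 16 16 20 20 13 15 26 26 12

Derivation:
step 1: append 5 -> window=[5] (not full yet)
step 2: append 5 -> window=[5, 5] -> max=5
step 3: append 15 -> window=[5, 15] -> max=15
step 4: append 9 -> window=[15, 9] -> max=15
step 5: append 12 -> window=[9, 12] -> max=12
step 6: append 16 -> window=[12, 16] -> max=16
step 7: append 13 -> window=[16, 13] -> max=16
step 8: append 20 -> window=[13, 20] -> max=20
step 9: append 13 -> window=[20, 13] -> max=20
step 10: append 13 -> window=[13, 13] -> max=13
step 11: append 15 -> window=[13, 15] -> max=15
step 12: append 26 -> window=[15, 26] -> max=26
step 13: append 2 -> window=[26, 2] -> max=26
step 14: append 12 -> window=[2, 12] -> max=12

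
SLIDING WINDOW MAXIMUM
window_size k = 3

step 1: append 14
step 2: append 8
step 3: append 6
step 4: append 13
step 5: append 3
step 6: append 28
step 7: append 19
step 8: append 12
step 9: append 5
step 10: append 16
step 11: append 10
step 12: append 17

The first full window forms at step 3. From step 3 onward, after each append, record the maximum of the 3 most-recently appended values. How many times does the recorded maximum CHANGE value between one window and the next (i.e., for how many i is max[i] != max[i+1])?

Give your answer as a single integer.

step 1: append 14 -> window=[14] (not full yet)
step 2: append 8 -> window=[14, 8] (not full yet)
step 3: append 6 -> window=[14, 8, 6] -> max=14
step 4: append 13 -> window=[8, 6, 13] -> max=13
step 5: append 3 -> window=[6, 13, 3] -> max=13
step 6: append 28 -> window=[13, 3, 28] -> max=28
step 7: append 19 -> window=[3, 28, 19] -> max=28
step 8: append 12 -> window=[28, 19, 12] -> max=28
step 9: append 5 -> window=[19, 12, 5] -> max=19
step 10: append 16 -> window=[12, 5, 16] -> max=16
step 11: append 10 -> window=[5, 16, 10] -> max=16
step 12: append 17 -> window=[16, 10, 17] -> max=17
Recorded maximums: 14 13 13 28 28 28 19 16 16 17
Changes between consecutive maximums: 5

Answer: 5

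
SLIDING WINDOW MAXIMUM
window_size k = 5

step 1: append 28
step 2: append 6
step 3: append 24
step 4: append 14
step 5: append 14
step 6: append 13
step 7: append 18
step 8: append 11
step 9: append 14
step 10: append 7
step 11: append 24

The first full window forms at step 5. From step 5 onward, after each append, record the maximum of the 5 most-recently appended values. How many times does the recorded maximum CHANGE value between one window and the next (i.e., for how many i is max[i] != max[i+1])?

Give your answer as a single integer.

step 1: append 28 -> window=[28] (not full yet)
step 2: append 6 -> window=[28, 6] (not full yet)
step 3: append 24 -> window=[28, 6, 24] (not full yet)
step 4: append 14 -> window=[28, 6, 24, 14] (not full yet)
step 5: append 14 -> window=[28, 6, 24, 14, 14] -> max=28
step 6: append 13 -> window=[6, 24, 14, 14, 13] -> max=24
step 7: append 18 -> window=[24, 14, 14, 13, 18] -> max=24
step 8: append 11 -> window=[14, 14, 13, 18, 11] -> max=18
step 9: append 14 -> window=[14, 13, 18, 11, 14] -> max=18
step 10: append 7 -> window=[13, 18, 11, 14, 7] -> max=18
step 11: append 24 -> window=[18, 11, 14, 7, 24] -> max=24
Recorded maximums: 28 24 24 18 18 18 24
Changes between consecutive maximums: 3

Answer: 3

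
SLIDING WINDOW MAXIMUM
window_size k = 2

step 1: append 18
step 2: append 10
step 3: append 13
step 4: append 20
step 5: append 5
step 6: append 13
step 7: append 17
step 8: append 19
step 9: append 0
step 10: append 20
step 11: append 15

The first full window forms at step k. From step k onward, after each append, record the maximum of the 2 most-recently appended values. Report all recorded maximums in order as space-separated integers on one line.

step 1: append 18 -> window=[18] (not full yet)
step 2: append 10 -> window=[18, 10] -> max=18
step 3: append 13 -> window=[10, 13] -> max=13
step 4: append 20 -> window=[13, 20] -> max=20
step 5: append 5 -> window=[20, 5] -> max=20
step 6: append 13 -> window=[5, 13] -> max=13
step 7: append 17 -> window=[13, 17] -> max=17
step 8: append 19 -> window=[17, 19] -> max=19
step 9: append 0 -> window=[19, 0] -> max=19
step 10: append 20 -> window=[0, 20] -> max=20
step 11: append 15 -> window=[20, 15] -> max=20

Answer: 18 13 20 20 13 17 19 19 20 20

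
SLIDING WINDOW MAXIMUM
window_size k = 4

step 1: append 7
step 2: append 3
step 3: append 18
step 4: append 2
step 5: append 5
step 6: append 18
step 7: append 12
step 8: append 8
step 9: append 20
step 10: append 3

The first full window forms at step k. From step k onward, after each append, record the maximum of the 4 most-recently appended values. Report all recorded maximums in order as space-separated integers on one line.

step 1: append 7 -> window=[7] (not full yet)
step 2: append 3 -> window=[7, 3] (not full yet)
step 3: append 18 -> window=[7, 3, 18] (not full yet)
step 4: append 2 -> window=[7, 3, 18, 2] -> max=18
step 5: append 5 -> window=[3, 18, 2, 5] -> max=18
step 6: append 18 -> window=[18, 2, 5, 18] -> max=18
step 7: append 12 -> window=[2, 5, 18, 12] -> max=18
step 8: append 8 -> window=[5, 18, 12, 8] -> max=18
step 9: append 20 -> window=[18, 12, 8, 20] -> max=20
step 10: append 3 -> window=[12, 8, 20, 3] -> max=20

Answer: 18 18 18 18 18 20 20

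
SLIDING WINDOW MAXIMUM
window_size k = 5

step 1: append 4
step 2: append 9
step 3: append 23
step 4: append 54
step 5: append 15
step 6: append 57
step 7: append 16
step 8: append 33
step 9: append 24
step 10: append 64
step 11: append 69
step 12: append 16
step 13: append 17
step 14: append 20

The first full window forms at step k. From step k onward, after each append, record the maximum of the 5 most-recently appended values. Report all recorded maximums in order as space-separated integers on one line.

step 1: append 4 -> window=[4] (not full yet)
step 2: append 9 -> window=[4, 9] (not full yet)
step 3: append 23 -> window=[4, 9, 23] (not full yet)
step 4: append 54 -> window=[4, 9, 23, 54] (not full yet)
step 5: append 15 -> window=[4, 9, 23, 54, 15] -> max=54
step 6: append 57 -> window=[9, 23, 54, 15, 57] -> max=57
step 7: append 16 -> window=[23, 54, 15, 57, 16] -> max=57
step 8: append 33 -> window=[54, 15, 57, 16, 33] -> max=57
step 9: append 24 -> window=[15, 57, 16, 33, 24] -> max=57
step 10: append 64 -> window=[57, 16, 33, 24, 64] -> max=64
step 11: append 69 -> window=[16, 33, 24, 64, 69] -> max=69
step 12: append 16 -> window=[33, 24, 64, 69, 16] -> max=69
step 13: append 17 -> window=[24, 64, 69, 16, 17] -> max=69
step 14: append 20 -> window=[64, 69, 16, 17, 20] -> max=69

Answer: 54 57 57 57 57 64 69 69 69 69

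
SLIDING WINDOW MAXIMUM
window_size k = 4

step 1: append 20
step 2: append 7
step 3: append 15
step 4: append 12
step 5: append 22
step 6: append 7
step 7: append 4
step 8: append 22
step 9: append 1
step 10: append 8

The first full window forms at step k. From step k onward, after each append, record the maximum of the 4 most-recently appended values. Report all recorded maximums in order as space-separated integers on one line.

Answer: 20 22 22 22 22 22 22

Derivation:
step 1: append 20 -> window=[20] (not full yet)
step 2: append 7 -> window=[20, 7] (not full yet)
step 3: append 15 -> window=[20, 7, 15] (not full yet)
step 4: append 12 -> window=[20, 7, 15, 12] -> max=20
step 5: append 22 -> window=[7, 15, 12, 22] -> max=22
step 6: append 7 -> window=[15, 12, 22, 7] -> max=22
step 7: append 4 -> window=[12, 22, 7, 4] -> max=22
step 8: append 22 -> window=[22, 7, 4, 22] -> max=22
step 9: append 1 -> window=[7, 4, 22, 1] -> max=22
step 10: append 8 -> window=[4, 22, 1, 8] -> max=22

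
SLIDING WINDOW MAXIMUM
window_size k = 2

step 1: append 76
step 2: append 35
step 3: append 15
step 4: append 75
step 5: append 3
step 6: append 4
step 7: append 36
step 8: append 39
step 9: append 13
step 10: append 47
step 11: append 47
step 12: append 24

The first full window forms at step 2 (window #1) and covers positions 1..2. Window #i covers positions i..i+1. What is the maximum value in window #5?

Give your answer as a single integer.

step 1: append 76 -> window=[76] (not full yet)
step 2: append 35 -> window=[76, 35] -> max=76
step 3: append 15 -> window=[35, 15] -> max=35
step 4: append 75 -> window=[15, 75] -> max=75
step 5: append 3 -> window=[75, 3] -> max=75
step 6: append 4 -> window=[3, 4] -> max=4
Window #5 max = 4

Answer: 4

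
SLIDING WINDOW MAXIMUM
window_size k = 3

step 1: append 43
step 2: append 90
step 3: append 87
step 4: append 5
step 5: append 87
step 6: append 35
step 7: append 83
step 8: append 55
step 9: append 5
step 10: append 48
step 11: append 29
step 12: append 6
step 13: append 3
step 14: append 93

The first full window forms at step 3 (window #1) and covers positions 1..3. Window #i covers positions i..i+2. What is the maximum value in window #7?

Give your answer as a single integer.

Answer: 83

Derivation:
step 1: append 43 -> window=[43] (not full yet)
step 2: append 90 -> window=[43, 90] (not full yet)
step 3: append 87 -> window=[43, 90, 87] -> max=90
step 4: append 5 -> window=[90, 87, 5] -> max=90
step 5: append 87 -> window=[87, 5, 87] -> max=87
step 6: append 35 -> window=[5, 87, 35] -> max=87
step 7: append 83 -> window=[87, 35, 83] -> max=87
step 8: append 55 -> window=[35, 83, 55] -> max=83
step 9: append 5 -> window=[83, 55, 5] -> max=83
Window #7 max = 83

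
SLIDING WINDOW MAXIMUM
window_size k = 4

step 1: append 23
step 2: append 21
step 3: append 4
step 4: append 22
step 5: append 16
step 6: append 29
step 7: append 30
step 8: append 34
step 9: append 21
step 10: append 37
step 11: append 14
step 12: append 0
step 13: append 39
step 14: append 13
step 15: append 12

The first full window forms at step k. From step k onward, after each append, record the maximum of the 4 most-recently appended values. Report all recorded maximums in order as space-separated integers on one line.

Answer: 23 22 29 30 34 34 37 37 37 39 39 39

Derivation:
step 1: append 23 -> window=[23] (not full yet)
step 2: append 21 -> window=[23, 21] (not full yet)
step 3: append 4 -> window=[23, 21, 4] (not full yet)
step 4: append 22 -> window=[23, 21, 4, 22] -> max=23
step 5: append 16 -> window=[21, 4, 22, 16] -> max=22
step 6: append 29 -> window=[4, 22, 16, 29] -> max=29
step 7: append 30 -> window=[22, 16, 29, 30] -> max=30
step 8: append 34 -> window=[16, 29, 30, 34] -> max=34
step 9: append 21 -> window=[29, 30, 34, 21] -> max=34
step 10: append 37 -> window=[30, 34, 21, 37] -> max=37
step 11: append 14 -> window=[34, 21, 37, 14] -> max=37
step 12: append 0 -> window=[21, 37, 14, 0] -> max=37
step 13: append 39 -> window=[37, 14, 0, 39] -> max=39
step 14: append 13 -> window=[14, 0, 39, 13] -> max=39
step 15: append 12 -> window=[0, 39, 13, 12] -> max=39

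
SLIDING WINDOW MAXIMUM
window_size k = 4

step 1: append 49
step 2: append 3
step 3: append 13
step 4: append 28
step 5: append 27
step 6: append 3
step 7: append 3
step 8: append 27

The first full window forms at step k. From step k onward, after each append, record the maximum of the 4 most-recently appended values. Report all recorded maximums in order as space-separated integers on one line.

step 1: append 49 -> window=[49] (not full yet)
step 2: append 3 -> window=[49, 3] (not full yet)
step 3: append 13 -> window=[49, 3, 13] (not full yet)
step 4: append 28 -> window=[49, 3, 13, 28] -> max=49
step 5: append 27 -> window=[3, 13, 28, 27] -> max=28
step 6: append 3 -> window=[13, 28, 27, 3] -> max=28
step 7: append 3 -> window=[28, 27, 3, 3] -> max=28
step 8: append 27 -> window=[27, 3, 3, 27] -> max=27

Answer: 49 28 28 28 27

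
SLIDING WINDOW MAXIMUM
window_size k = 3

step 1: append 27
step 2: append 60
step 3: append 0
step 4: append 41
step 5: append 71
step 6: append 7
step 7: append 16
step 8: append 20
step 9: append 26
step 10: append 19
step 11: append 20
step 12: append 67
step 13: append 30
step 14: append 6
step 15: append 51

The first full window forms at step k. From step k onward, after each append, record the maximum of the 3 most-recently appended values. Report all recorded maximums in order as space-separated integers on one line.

Answer: 60 60 71 71 71 20 26 26 26 67 67 67 51

Derivation:
step 1: append 27 -> window=[27] (not full yet)
step 2: append 60 -> window=[27, 60] (not full yet)
step 3: append 0 -> window=[27, 60, 0] -> max=60
step 4: append 41 -> window=[60, 0, 41] -> max=60
step 5: append 71 -> window=[0, 41, 71] -> max=71
step 6: append 7 -> window=[41, 71, 7] -> max=71
step 7: append 16 -> window=[71, 7, 16] -> max=71
step 8: append 20 -> window=[7, 16, 20] -> max=20
step 9: append 26 -> window=[16, 20, 26] -> max=26
step 10: append 19 -> window=[20, 26, 19] -> max=26
step 11: append 20 -> window=[26, 19, 20] -> max=26
step 12: append 67 -> window=[19, 20, 67] -> max=67
step 13: append 30 -> window=[20, 67, 30] -> max=67
step 14: append 6 -> window=[67, 30, 6] -> max=67
step 15: append 51 -> window=[30, 6, 51] -> max=51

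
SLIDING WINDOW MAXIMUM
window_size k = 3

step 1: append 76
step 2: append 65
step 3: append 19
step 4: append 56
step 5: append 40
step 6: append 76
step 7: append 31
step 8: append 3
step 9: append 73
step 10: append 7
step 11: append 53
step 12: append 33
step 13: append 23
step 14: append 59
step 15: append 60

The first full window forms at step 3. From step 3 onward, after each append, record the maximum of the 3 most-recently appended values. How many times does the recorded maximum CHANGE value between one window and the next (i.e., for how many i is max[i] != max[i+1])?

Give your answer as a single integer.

step 1: append 76 -> window=[76] (not full yet)
step 2: append 65 -> window=[76, 65] (not full yet)
step 3: append 19 -> window=[76, 65, 19] -> max=76
step 4: append 56 -> window=[65, 19, 56] -> max=65
step 5: append 40 -> window=[19, 56, 40] -> max=56
step 6: append 76 -> window=[56, 40, 76] -> max=76
step 7: append 31 -> window=[40, 76, 31] -> max=76
step 8: append 3 -> window=[76, 31, 3] -> max=76
step 9: append 73 -> window=[31, 3, 73] -> max=73
step 10: append 7 -> window=[3, 73, 7] -> max=73
step 11: append 53 -> window=[73, 7, 53] -> max=73
step 12: append 33 -> window=[7, 53, 33] -> max=53
step 13: append 23 -> window=[53, 33, 23] -> max=53
step 14: append 59 -> window=[33, 23, 59] -> max=59
step 15: append 60 -> window=[23, 59, 60] -> max=60
Recorded maximums: 76 65 56 76 76 76 73 73 73 53 53 59 60
Changes between consecutive maximums: 7

Answer: 7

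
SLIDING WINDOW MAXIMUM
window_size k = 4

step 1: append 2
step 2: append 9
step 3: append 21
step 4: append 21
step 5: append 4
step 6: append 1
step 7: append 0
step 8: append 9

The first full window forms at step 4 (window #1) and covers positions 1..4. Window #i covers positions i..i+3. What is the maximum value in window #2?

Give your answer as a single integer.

Answer: 21

Derivation:
step 1: append 2 -> window=[2] (not full yet)
step 2: append 9 -> window=[2, 9] (not full yet)
step 3: append 21 -> window=[2, 9, 21] (not full yet)
step 4: append 21 -> window=[2, 9, 21, 21] -> max=21
step 5: append 4 -> window=[9, 21, 21, 4] -> max=21
Window #2 max = 21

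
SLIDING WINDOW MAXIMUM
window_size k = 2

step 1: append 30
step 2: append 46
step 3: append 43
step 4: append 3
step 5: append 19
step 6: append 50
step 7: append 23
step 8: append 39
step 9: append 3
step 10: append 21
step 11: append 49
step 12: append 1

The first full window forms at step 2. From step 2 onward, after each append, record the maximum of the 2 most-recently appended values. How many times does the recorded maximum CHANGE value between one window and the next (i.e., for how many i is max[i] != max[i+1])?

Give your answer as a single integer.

Answer: 6

Derivation:
step 1: append 30 -> window=[30] (not full yet)
step 2: append 46 -> window=[30, 46] -> max=46
step 3: append 43 -> window=[46, 43] -> max=46
step 4: append 3 -> window=[43, 3] -> max=43
step 5: append 19 -> window=[3, 19] -> max=19
step 6: append 50 -> window=[19, 50] -> max=50
step 7: append 23 -> window=[50, 23] -> max=50
step 8: append 39 -> window=[23, 39] -> max=39
step 9: append 3 -> window=[39, 3] -> max=39
step 10: append 21 -> window=[3, 21] -> max=21
step 11: append 49 -> window=[21, 49] -> max=49
step 12: append 1 -> window=[49, 1] -> max=49
Recorded maximums: 46 46 43 19 50 50 39 39 21 49 49
Changes between consecutive maximums: 6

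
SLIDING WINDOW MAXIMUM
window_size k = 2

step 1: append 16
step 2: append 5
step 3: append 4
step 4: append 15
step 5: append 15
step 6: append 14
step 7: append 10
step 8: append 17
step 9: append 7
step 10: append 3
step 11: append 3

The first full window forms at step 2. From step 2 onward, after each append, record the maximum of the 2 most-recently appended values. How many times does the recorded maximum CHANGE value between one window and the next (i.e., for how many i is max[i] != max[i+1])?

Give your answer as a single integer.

Answer: 6

Derivation:
step 1: append 16 -> window=[16] (not full yet)
step 2: append 5 -> window=[16, 5] -> max=16
step 3: append 4 -> window=[5, 4] -> max=5
step 4: append 15 -> window=[4, 15] -> max=15
step 5: append 15 -> window=[15, 15] -> max=15
step 6: append 14 -> window=[15, 14] -> max=15
step 7: append 10 -> window=[14, 10] -> max=14
step 8: append 17 -> window=[10, 17] -> max=17
step 9: append 7 -> window=[17, 7] -> max=17
step 10: append 3 -> window=[7, 3] -> max=7
step 11: append 3 -> window=[3, 3] -> max=3
Recorded maximums: 16 5 15 15 15 14 17 17 7 3
Changes between consecutive maximums: 6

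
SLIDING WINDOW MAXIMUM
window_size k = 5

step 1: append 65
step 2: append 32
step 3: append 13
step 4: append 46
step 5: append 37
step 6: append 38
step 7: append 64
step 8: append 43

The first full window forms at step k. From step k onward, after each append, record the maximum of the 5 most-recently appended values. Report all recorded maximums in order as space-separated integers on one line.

step 1: append 65 -> window=[65] (not full yet)
step 2: append 32 -> window=[65, 32] (not full yet)
step 3: append 13 -> window=[65, 32, 13] (not full yet)
step 4: append 46 -> window=[65, 32, 13, 46] (not full yet)
step 5: append 37 -> window=[65, 32, 13, 46, 37] -> max=65
step 6: append 38 -> window=[32, 13, 46, 37, 38] -> max=46
step 7: append 64 -> window=[13, 46, 37, 38, 64] -> max=64
step 8: append 43 -> window=[46, 37, 38, 64, 43] -> max=64

Answer: 65 46 64 64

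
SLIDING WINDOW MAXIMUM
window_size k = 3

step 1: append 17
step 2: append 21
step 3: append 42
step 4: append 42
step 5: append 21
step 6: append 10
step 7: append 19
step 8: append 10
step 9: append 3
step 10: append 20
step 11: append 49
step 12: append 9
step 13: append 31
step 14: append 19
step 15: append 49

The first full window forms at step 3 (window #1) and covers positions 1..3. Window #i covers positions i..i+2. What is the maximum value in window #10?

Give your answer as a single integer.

Answer: 49

Derivation:
step 1: append 17 -> window=[17] (not full yet)
step 2: append 21 -> window=[17, 21] (not full yet)
step 3: append 42 -> window=[17, 21, 42] -> max=42
step 4: append 42 -> window=[21, 42, 42] -> max=42
step 5: append 21 -> window=[42, 42, 21] -> max=42
step 6: append 10 -> window=[42, 21, 10] -> max=42
step 7: append 19 -> window=[21, 10, 19] -> max=21
step 8: append 10 -> window=[10, 19, 10] -> max=19
step 9: append 3 -> window=[19, 10, 3] -> max=19
step 10: append 20 -> window=[10, 3, 20] -> max=20
step 11: append 49 -> window=[3, 20, 49] -> max=49
step 12: append 9 -> window=[20, 49, 9] -> max=49
Window #10 max = 49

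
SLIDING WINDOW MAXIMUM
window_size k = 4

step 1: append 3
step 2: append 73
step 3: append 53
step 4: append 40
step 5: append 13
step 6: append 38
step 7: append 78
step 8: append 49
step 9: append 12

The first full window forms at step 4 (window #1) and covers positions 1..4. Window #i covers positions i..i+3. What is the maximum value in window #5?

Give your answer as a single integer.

Answer: 78

Derivation:
step 1: append 3 -> window=[3] (not full yet)
step 2: append 73 -> window=[3, 73] (not full yet)
step 3: append 53 -> window=[3, 73, 53] (not full yet)
step 4: append 40 -> window=[3, 73, 53, 40] -> max=73
step 5: append 13 -> window=[73, 53, 40, 13] -> max=73
step 6: append 38 -> window=[53, 40, 13, 38] -> max=53
step 7: append 78 -> window=[40, 13, 38, 78] -> max=78
step 8: append 49 -> window=[13, 38, 78, 49] -> max=78
Window #5 max = 78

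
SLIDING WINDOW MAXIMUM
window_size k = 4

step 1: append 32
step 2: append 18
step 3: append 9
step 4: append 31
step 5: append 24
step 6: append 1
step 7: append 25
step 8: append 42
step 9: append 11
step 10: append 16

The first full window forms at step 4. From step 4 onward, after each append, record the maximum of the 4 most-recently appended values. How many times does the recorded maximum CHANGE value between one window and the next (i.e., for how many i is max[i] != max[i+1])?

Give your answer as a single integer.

step 1: append 32 -> window=[32] (not full yet)
step 2: append 18 -> window=[32, 18] (not full yet)
step 3: append 9 -> window=[32, 18, 9] (not full yet)
step 4: append 31 -> window=[32, 18, 9, 31] -> max=32
step 5: append 24 -> window=[18, 9, 31, 24] -> max=31
step 6: append 1 -> window=[9, 31, 24, 1] -> max=31
step 7: append 25 -> window=[31, 24, 1, 25] -> max=31
step 8: append 42 -> window=[24, 1, 25, 42] -> max=42
step 9: append 11 -> window=[1, 25, 42, 11] -> max=42
step 10: append 16 -> window=[25, 42, 11, 16] -> max=42
Recorded maximums: 32 31 31 31 42 42 42
Changes between consecutive maximums: 2

Answer: 2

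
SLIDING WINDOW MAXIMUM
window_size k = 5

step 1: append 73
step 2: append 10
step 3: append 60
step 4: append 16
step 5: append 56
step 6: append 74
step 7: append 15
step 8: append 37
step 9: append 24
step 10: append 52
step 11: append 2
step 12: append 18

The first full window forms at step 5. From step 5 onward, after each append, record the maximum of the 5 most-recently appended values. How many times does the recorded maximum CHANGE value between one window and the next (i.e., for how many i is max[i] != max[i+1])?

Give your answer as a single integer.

Answer: 2

Derivation:
step 1: append 73 -> window=[73] (not full yet)
step 2: append 10 -> window=[73, 10] (not full yet)
step 3: append 60 -> window=[73, 10, 60] (not full yet)
step 4: append 16 -> window=[73, 10, 60, 16] (not full yet)
step 5: append 56 -> window=[73, 10, 60, 16, 56] -> max=73
step 6: append 74 -> window=[10, 60, 16, 56, 74] -> max=74
step 7: append 15 -> window=[60, 16, 56, 74, 15] -> max=74
step 8: append 37 -> window=[16, 56, 74, 15, 37] -> max=74
step 9: append 24 -> window=[56, 74, 15, 37, 24] -> max=74
step 10: append 52 -> window=[74, 15, 37, 24, 52] -> max=74
step 11: append 2 -> window=[15, 37, 24, 52, 2] -> max=52
step 12: append 18 -> window=[37, 24, 52, 2, 18] -> max=52
Recorded maximums: 73 74 74 74 74 74 52 52
Changes between consecutive maximums: 2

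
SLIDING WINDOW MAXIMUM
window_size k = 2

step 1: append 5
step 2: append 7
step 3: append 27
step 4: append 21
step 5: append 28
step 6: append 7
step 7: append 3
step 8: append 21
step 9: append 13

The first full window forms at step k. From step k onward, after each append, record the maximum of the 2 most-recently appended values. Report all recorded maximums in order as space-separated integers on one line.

Answer: 7 27 27 28 28 7 21 21

Derivation:
step 1: append 5 -> window=[5] (not full yet)
step 2: append 7 -> window=[5, 7] -> max=7
step 3: append 27 -> window=[7, 27] -> max=27
step 4: append 21 -> window=[27, 21] -> max=27
step 5: append 28 -> window=[21, 28] -> max=28
step 6: append 7 -> window=[28, 7] -> max=28
step 7: append 3 -> window=[7, 3] -> max=7
step 8: append 21 -> window=[3, 21] -> max=21
step 9: append 13 -> window=[21, 13] -> max=21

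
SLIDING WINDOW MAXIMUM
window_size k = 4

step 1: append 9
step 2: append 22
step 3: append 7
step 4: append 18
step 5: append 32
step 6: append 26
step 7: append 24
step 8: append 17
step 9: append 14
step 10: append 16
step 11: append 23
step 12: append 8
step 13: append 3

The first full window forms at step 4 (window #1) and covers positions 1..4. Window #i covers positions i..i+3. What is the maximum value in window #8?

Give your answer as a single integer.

Answer: 23

Derivation:
step 1: append 9 -> window=[9] (not full yet)
step 2: append 22 -> window=[9, 22] (not full yet)
step 3: append 7 -> window=[9, 22, 7] (not full yet)
step 4: append 18 -> window=[9, 22, 7, 18] -> max=22
step 5: append 32 -> window=[22, 7, 18, 32] -> max=32
step 6: append 26 -> window=[7, 18, 32, 26] -> max=32
step 7: append 24 -> window=[18, 32, 26, 24] -> max=32
step 8: append 17 -> window=[32, 26, 24, 17] -> max=32
step 9: append 14 -> window=[26, 24, 17, 14] -> max=26
step 10: append 16 -> window=[24, 17, 14, 16] -> max=24
step 11: append 23 -> window=[17, 14, 16, 23] -> max=23
Window #8 max = 23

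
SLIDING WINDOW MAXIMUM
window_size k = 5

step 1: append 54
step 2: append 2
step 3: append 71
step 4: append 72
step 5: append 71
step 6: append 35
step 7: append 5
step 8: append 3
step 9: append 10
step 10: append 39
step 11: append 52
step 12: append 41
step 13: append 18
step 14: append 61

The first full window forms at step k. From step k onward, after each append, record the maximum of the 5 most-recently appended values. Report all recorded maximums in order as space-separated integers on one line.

Answer: 72 72 72 72 71 39 52 52 52 61

Derivation:
step 1: append 54 -> window=[54] (not full yet)
step 2: append 2 -> window=[54, 2] (not full yet)
step 3: append 71 -> window=[54, 2, 71] (not full yet)
step 4: append 72 -> window=[54, 2, 71, 72] (not full yet)
step 5: append 71 -> window=[54, 2, 71, 72, 71] -> max=72
step 6: append 35 -> window=[2, 71, 72, 71, 35] -> max=72
step 7: append 5 -> window=[71, 72, 71, 35, 5] -> max=72
step 8: append 3 -> window=[72, 71, 35, 5, 3] -> max=72
step 9: append 10 -> window=[71, 35, 5, 3, 10] -> max=71
step 10: append 39 -> window=[35, 5, 3, 10, 39] -> max=39
step 11: append 52 -> window=[5, 3, 10, 39, 52] -> max=52
step 12: append 41 -> window=[3, 10, 39, 52, 41] -> max=52
step 13: append 18 -> window=[10, 39, 52, 41, 18] -> max=52
step 14: append 61 -> window=[39, 52, 41, 18, 61] -> max=61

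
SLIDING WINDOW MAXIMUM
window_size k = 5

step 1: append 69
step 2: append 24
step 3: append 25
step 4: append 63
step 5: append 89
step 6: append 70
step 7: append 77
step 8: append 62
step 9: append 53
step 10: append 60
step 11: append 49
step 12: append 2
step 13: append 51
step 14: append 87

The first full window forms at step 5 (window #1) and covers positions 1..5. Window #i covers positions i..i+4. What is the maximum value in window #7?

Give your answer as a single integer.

Answer: 77

Derivation:
step 1: append 69 -> window=[69] (not full yet)
step 2: append 24 -> window=[69, 24] (not full yet)
step 3: append 25 -> window=[69, 24, 25] (not full yet)
step 4: append 63 -> window=[69, 24, 25, 63] (not full yet)
step 5: append 89 -> window=[69, 24, 25, 63, 89] -> max=89
step 6: append 70 -> window=[24, 25, 63, 89, 70] -> max=89
step 7: append 77 -> window=[25, 63, 89, 70, 77] -> max=89
step 8: append 62 -> window=[63, 89, 70, 77, 62] -> max=89
step 9: append 53 -> window=[89, 70, 77, 62, 53] -> max=89
step 10: append 60 -> window=[70, 77, 62, 53, 60] -> max=77
step 11: append 49 -> window=[77, 62, 53, 60, 49] -> max=77
Window #7 max = 77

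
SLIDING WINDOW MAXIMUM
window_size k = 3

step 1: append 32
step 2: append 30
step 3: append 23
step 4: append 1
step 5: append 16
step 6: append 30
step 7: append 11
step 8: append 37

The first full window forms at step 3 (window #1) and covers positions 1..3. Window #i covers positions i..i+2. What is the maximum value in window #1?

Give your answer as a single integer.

Answer: 32

Derivation:
step 1: append 32 -> window=[32] (not full yet)
step 2: append 30 -> window=[32, 30] (not full yet)
step 3: append 23 -> window=[32, 30, 23] -> max=32
Window #1 max = 32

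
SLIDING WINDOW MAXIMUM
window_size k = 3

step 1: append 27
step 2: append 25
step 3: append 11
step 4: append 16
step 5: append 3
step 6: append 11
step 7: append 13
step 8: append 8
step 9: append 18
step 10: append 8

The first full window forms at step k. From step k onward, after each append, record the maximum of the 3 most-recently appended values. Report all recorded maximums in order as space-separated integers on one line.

Answer: 27 25 16 16 13 13 18 18

Derivation:
step 1: append 27 -> window=[27] (not full yet)
step 2: append 25 -> window=[27, 25] (not full yet)
step 3: append 11 -> window=[27, 25, 11] -> max=27
step 4: append 16 -> window=[25, 11, 16] -> max=25
step 5: append 3 -> window=[11, 16, 3] -> max=16
step 6: append 11 -> window=[16, 3, 11] -> max=16
step 7: append 13 -> window=[3, 11, 13] -> max=13
step 8: append 8 -> window=[11, 13, 8] -> max=13
step 9: append 18 -> window=[13, 8, 18] -> max=18
step 10: append 8 -> window=[8, 18, 8] -> max=18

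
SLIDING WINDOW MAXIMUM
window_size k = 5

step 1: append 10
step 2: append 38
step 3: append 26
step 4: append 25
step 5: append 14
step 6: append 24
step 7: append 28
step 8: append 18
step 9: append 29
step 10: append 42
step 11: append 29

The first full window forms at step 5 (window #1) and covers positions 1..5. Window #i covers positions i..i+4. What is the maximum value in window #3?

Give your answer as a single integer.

Answer: 28

Derivation:
step 1: append 10 -> window=[10] (not full yet)
step 2: append 38 -> window=[10, 38] (not full yet)
step 3: append 26 -> window=[10, 38, 26] (not full yet)
step 4: append 25 -> window=[10, 38, 26, 25] (not full yet)
step 5: append 14 -> window=[10, 38, 26, 25, 14] -> max=38
step 6: append 24 -> window=[38, 26, 25, 14, 24] -> max=38
step 7: append 28 -> window=[26, 25, 14, 24, 28] -> max=28
Window #3 max = 28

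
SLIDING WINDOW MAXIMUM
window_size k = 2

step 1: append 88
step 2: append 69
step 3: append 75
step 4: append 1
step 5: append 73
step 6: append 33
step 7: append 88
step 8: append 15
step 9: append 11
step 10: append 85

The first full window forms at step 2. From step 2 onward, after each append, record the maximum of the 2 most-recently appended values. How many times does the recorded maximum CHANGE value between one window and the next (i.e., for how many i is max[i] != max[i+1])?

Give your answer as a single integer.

step 1: append 88 -> window=[88] (not full yet)
step 2: append 69 -> window=[88, 69] -> max=88
step 3: append 75 -> window=[69, 75] -> max=75
step 4: append 1 -> window=[75, 1] -> max=75
step 5: append 73 -> window=[1, 73] -> max=73
step 6: append 33 -> window=[73, 33] -> max=73
step 7: append 88 -> window=[33, 88] -> max=88
step 8: append 15 -> window=[88, 15] -> max=88
step 9: append 11 -> window=[15, 11] -> max=15
step 10: append 85 -> window=[11, 85] -> max=85
Recorded maximums: 88 75 75 73 73 88 88 15 85
Changes between consecutive maximums: 5

Answer: 5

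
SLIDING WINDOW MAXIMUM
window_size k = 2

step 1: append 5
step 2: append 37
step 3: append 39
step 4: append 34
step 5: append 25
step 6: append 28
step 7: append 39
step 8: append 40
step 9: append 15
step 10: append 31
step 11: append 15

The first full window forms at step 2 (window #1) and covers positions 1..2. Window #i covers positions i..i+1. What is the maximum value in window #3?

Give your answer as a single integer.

Answer: 39

Derivation:
step 1: append 5 -> window=[5] (not full yet)
step 2: append 37 -> window=[5, 37] -> max=37
step 3: append 39 -> window=[37, 39] -> max=39
step 4: append 34 -> window=[39, 34] -> max=39
Window #3 max = 39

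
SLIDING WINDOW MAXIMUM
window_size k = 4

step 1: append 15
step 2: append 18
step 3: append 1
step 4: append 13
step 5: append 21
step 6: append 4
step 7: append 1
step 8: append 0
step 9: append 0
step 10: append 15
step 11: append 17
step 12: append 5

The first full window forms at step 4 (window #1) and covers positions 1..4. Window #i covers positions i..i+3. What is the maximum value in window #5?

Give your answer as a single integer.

step 1: append 15 -> window=[15] (not full yet)
step 2: append 18 -> window=[15, 18] (not full yet)
step 3: append 1 -> window=[15, 18, 1] (not full yet)
step 4: append 13 -> window=[15, 18, 1, 13] -> max=18
step 5: append 21 -> window=[18, 1, 13, 21] -> max=21
step 6: append 4 -> window=[1, 13, 21, 4] -> max=21
step 7: append 1 -> window=[13, 21, 4, 1] -> max=21
step 8: append 0 -> window=[21, 4, 1, 0] -> max=21
Window #5 max = 21

Answer: 21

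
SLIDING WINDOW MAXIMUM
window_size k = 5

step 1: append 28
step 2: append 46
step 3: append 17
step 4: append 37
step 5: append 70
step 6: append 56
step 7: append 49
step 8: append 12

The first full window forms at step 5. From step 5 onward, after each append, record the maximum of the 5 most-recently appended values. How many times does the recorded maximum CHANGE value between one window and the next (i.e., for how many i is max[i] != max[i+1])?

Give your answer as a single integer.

Answer: 0

Derivation:
step 1: append 28 -> window=[28] (not full yet)
step 2: append 46 -> window=[28, 46] (not full yet)
step 3: append 17 -> window=[28, 46, 17] (not full yet)
step 4: append 37 -> window=[28, 46, 17, 37] (not full yet)
step 5: append 70 -> window=[28, 46, 17, 37, 70] -> max=70
step 6: append 56 -> window=[46, 17, 37, 70, 56] -> max=70
step 7: append 49 -> window=[17, 37, 70, 56, 49] -> max=70
step 8: append 12 -> window=[37, 70, 56, 49, 12] -> max=70
Recorded maximums: 70 70 70 70
Changes between consecutive maximums: 0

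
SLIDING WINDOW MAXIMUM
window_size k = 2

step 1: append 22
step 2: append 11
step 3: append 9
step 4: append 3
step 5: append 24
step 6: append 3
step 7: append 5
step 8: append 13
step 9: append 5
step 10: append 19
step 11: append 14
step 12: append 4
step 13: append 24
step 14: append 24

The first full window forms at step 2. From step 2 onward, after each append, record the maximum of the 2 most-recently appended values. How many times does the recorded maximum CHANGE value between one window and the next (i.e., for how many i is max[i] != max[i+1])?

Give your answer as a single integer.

Answer: 8

Derivation:
step 1: append 22 -> window=[22] (not full yet)
step 2: append 11 -> window=[22, 11] -> max=22
step 3: append 9 -> window=[11, 9] -> max=11
step 4: append 3 -> window=[9, 3] -> max=9
step 5: append 24 -> window=[3, 24] -> max=24
step 6: append 3 -> window=[24, 3] -> max=24
step 7: append 5 -> window=[3, 5] -> max=5
step 8: append 13 -> window=[5, 13] -> max=13
step 9: append 5 -> window=[13, 5] -> max=13
step 10: append 19 -> window=[5, 19] -> max=19
step 11: append 14 -> window=[19, 14] -> max=19
step 12: append 4 -> window=[14, 4] -> max=14
step 13: append 24 -> window=[4, 24] -> max=24
step 14: append 24 -> window=[24, 24] -> max=24
Recorded maximums: 22 11 9 24 24 5 13 13 19 19 14 24 24
Changes between consecutive maximums: 8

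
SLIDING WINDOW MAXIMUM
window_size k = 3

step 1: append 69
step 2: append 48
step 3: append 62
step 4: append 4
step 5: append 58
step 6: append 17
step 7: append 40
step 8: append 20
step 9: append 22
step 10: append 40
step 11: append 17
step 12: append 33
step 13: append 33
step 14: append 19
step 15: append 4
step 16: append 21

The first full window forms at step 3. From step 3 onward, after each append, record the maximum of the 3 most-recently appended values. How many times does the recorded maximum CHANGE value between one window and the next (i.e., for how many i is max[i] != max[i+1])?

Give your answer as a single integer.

Answer: 5

Derivation:
step 1: append 69 -> window=[69] (not full yet)
step 2: append 48 -> window=[69, 48] (not full yet)
step 3: append 62 -> window=[69, 48, 62] -> max=69
step 4: append 4 -> window=[48, 62, 4] -> max=62
step 5: append 58 -> window=[62, 4, 58] -> max=62
step 6: append 17 -> window=[4, 58, 17] -> max=58
step 7: append 40 -> window=[58, 17, 40] -> max=58
step 8: append 20 -> window=[17, 40, 20] -> max=40
step 9: append 22 -> window=[40, 20, 22] -> max=40
step 10: append 40 -> window=[20, 22, 40] -> max=40
step 11: append 17 -> window=[22, 40, 17] -> max=40
step 12: append 33 -> window=[40, 17, 33] -> max=40
step 13: append 33 -> window=[17, 33, 33] -> max=33
step 14: append 19 -> window=[33, 33, 19] -> max=33
step 15: append 4 -> window=[33, 19, 4] -> max=33
step 16: append 21 -> window=[19, 4, 21] -> max=21
Recorded maximums: 69 62 62 58 58 40 40 40 40 40 33 33 33 21
Changes between consecutive maximums: 5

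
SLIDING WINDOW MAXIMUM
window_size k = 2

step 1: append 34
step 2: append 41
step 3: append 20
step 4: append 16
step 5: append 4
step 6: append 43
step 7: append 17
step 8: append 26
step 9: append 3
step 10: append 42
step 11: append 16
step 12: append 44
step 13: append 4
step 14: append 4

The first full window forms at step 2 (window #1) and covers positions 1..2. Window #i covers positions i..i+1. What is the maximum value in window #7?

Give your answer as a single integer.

Answer: 26

Derivation:
step 1: append 34 -> window=[34] (not full yet)
step 2: append 41 -> window=[34, 41] -> max=41
step 3: append 20 -> window=[41, 20] -> max=41
step 4: append 16 -> window=[20, 16] -> max=20
step 5: append 4 -> window=[16, 4] -> max=16
step 6: append 43 -> window=[4, 43] -> max=43
step 7: append 17 -> window=[43, 17] -> max=43
step 8: append 26 -> window=[17, 26] -> max=26
Window #7 max = 26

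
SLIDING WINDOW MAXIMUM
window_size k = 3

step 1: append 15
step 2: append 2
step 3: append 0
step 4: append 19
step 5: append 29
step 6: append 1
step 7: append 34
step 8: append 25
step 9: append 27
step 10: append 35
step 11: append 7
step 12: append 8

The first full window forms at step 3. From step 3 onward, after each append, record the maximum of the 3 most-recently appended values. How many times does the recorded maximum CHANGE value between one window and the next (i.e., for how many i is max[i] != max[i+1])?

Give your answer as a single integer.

Answer: 4

Derivation:
step 1: append 15 -> window=[15] (not full yet)
step 2: append 2 -> window=[15, 2] (not full yet)
step 3: append 0 -> window=[15, 2, 0] -> max=15
step 4: append 19 -> window=[2, 0, 19] -> max=19
step 5: append 29 -> window=[0, 19, 29] -> max=29
step 6: append 1 -> window=[19, 29, 1] -> max=29
step 7: append 34 -> window=[29, 1, 34] -> max=34
step 8: append 25 -> window=[1, 34, 25] -> max=34
step 9: append 27 -> window=[34, 25, 27] -> max=34
step 10: append 35 -> window=[25, 27, 35] -> max=35
step 11: append 7 -> window=[27, 35, 7] -> max=35
step 12: append 8 -> window=[35, 7, 8] -> max=35
Recorded maximums: 15 19 29 29 34 34 34 35 35 35
Changes between consecutive maximums: 4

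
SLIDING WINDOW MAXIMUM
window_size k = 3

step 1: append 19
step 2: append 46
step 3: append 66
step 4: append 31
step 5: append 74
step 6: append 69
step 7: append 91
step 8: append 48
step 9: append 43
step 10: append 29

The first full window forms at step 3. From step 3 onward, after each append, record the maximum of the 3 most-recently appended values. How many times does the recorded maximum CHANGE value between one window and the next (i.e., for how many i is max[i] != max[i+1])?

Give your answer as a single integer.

step 1: append 19 -> window=[19] (not full yet)
step 2: append 46 -> window=[19, 46] (not full yet)
step 3: append 66 -> window=[19, 46, 66] -> max=66
step 4: append 31 -> window=[46, 66, 31] -> max=66
step 5: append 74 -> window=[66, 31, 74] -> max=74
step 6: append 69 -> window=[31, 74, 69] -> max=74
step 7: append 91 -> window=[74, 69, 91] -> max=91
step 8: append 48 -> window=[69, 91, 48] -> max=91
step 9: append 43 -> window=[91, 48, 43] -> max=91
step 10: append 29 -> window=[48, 43, 29] -> max=48
Recorded maximums: 66 66 74 74 91 91 91 48
Changes between consecutive maximums: 3

Answer: 3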